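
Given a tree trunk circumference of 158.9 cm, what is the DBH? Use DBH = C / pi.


DBH = C / pi = 158.9 / 3.141593 = 50.5794 ≈ 50.58 cm

50.58 cm


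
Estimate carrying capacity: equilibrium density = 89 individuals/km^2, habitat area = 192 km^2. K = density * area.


K = 89 * 192 = 17088 individuals

17088 individuals


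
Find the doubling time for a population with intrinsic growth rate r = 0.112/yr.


td = ln(2) / 0.112 = 0.693147 / 0.112 = 6.18881 ≈ 6.2 years

6.2 years


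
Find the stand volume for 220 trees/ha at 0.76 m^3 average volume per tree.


V_stand = 220 * 0.76 = 167.2 m^3/ha

167.2 m^3/ha


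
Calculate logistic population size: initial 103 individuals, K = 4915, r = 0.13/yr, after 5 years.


(K - N0)/N0 = (4915 - 103)/103 = 4812/103 = 46.7184
r*t = 0.13 * 5 = 0.65; exp(-0.65) = 0.522046
46.7184 * 0.522046 = 24.3892
1 + 24.3892 = 25.3892
N = 4915 / 25.3892 = 193.586 ≈ 194

194


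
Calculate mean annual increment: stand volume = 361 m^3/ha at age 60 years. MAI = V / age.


MAI = 361 / 60 = 6.0167 ≈ 6.02 m^3/ha/yr

6.02 m^3/ha/yr


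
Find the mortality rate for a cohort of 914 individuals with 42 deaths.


Mortality rate = 42 / 914 = 0.045952 ≈ 0.0460

0.0460


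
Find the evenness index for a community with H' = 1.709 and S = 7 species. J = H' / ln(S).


ln(7) = 1.94591
J = H' / ln(S) = 1.709 / 1.94591 = 0.878252 ≈ 0.8783

0.8783


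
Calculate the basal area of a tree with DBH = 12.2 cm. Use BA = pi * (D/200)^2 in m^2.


D/200 = 12.2/200 = 0.061 m
(D/200)^2 = 0.061^2 = 0.003721
BA = 3.141593 * 0.003721 = 0.0116899 ≈ 0.0117 m^2

0.0117 m^2


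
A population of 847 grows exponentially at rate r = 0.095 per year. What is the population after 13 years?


r*t = 0.095 * 13 = 1.235
exp(1.235) = 3.43838
N = 847 * 3.43838 = 2912.31 ≈ 2912

2912


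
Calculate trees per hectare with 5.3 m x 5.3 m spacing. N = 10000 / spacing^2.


N = 10000 / 5.3^2 = 10000 / 28.09 = 355.999 ≈ 356 trees/ha

356 trees/ha


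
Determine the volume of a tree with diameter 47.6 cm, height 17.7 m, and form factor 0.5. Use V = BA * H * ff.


(D/200)^2 = (47.6/200)^2 = 0.238^2 = 0.056644
BA = 3.141593 * 0.056644 = 0.177952 m^2
V = 0.177952 * 17.7 * 0.5 = 1.57488 ≈ 1.575 m^3

1.575 m^3


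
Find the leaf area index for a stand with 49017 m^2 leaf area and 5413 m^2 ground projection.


LAI = 49017 / 5413 = 9.0554 ≈ 9.06

9.06


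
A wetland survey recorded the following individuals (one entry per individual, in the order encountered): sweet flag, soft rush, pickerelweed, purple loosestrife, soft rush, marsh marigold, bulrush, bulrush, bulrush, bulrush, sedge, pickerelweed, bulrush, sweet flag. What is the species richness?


Total individuals logged = 14
Distinct species (count of individuals): sweet flag (2), soft rush (2), pickerelweed (2), purple loosestrife (1), marsh marigold (1), bulrush (5), sedge (1)
Species richness = number of distinct species = 7

7


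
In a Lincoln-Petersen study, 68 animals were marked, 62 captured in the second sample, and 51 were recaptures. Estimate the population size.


N = M * C / R = 68 * 62 / 51 = 4216 / 51 = 82.67 ≈ 83

83 individuals


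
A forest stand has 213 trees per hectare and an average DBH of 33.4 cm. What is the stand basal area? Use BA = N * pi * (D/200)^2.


(D/200)^2 = (33.4/200)^2 = 0.167^2 = 0.027889
Individual BA = 3.141593 * 0.027889 = 0.0876159 m^2
Stand BA = 213 * 0.0876159 = 18.6622 ≈ 18.66 m^2/ha

18.66 m^2/ha


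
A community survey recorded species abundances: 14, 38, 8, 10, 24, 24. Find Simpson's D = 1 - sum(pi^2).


Total N = 14 + 38 + 8 + 10 + 24 + 24 = 118
Per-species terms:
  p = 14/118 = 0.118644; p^2 = 0.118644^2 = 0.014076
  p = 38/118 = 0.322034; p^2 = 0.322034^2 = 0.103706
  p = 8/118 = 0.067797; p^2 = 0.067797^2 = 0.004596
  p = 10/118 = 0.084746; p^2 = 0.084746^2 = 0.007182
  p = 24/118 = 0.203390; p^2 = 0.203390^2 = 0.041367
  p = 24/118 = 0.203390; p^2 = 0.203390^2 = 0.041367
sum(p^2) = 0.014076 + 0.103706 + 0.004596 + 0.007182 + 0.041367 + 0.041367 = 0.212294
D = 1 - 0.212294 = 0.787706 ≈ 0.7877

0.7877


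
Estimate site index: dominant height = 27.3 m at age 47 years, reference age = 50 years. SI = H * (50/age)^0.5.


50/47 = 1.06383
(1.06383)^0.5 = 1.03142
SI = 27.3 * 1.03142 = 28.1578 ≈ 28.2 m

28.2 m


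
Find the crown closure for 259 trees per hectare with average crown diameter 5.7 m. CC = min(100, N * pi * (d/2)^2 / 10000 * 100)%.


(d/2)^2 = (5.7/2)^2 = 2.85^2 = 8.1225
Crown area = 3.141593 * 8.1225 = 25.5176 m^2
N * area / 10000 * 100 = 259 * 25.5176 / 10000 * 100 = 66.0906
CC = min(100, 66.0906) = 66.0906 ≈ 66.1%

66.1%


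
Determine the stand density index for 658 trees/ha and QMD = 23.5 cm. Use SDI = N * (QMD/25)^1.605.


QMD/25 = 23.5/25 = 0.94
(0.94)^1.605 = exp(1.605 * ln(0.94)) = exp(1.605 * (-0.0618754)) = exp(-0.0993100) = 0.905462
SDI = 658 * 0.905462 = 595.794 ≈ 596

596


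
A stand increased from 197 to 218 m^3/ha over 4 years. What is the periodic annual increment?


PAI = (V2 - V1) / period = (218 - 197) / 4 = 21 / 4 = 5.25 m^3/ha/yr

5.25 m^3/ha/yr


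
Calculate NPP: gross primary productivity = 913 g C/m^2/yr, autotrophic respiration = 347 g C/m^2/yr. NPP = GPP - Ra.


NPP = GPP - Ra = 913 - 347 = 566 g C/m^2/yr

566 g C/m^2/yr


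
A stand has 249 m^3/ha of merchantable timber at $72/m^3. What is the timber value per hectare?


Value = 249 * 72 = $17928/ha

$17928/ha


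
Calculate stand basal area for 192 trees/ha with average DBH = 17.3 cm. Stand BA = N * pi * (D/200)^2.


(D/200)^2 = (17.3/200)^2 = 0.0865^2 = 0.00748225
Individual BA = 3.141593 * 0.00748225 = 0.0235062 m^2
Stand BA = 192 * 0.0235062 = 4.51319 ≈ 4.51 m^2/ha

4.51 m^2/ha


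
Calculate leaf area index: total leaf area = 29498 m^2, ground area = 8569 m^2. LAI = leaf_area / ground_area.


LAI = 29498 / 8569 = 3.4424 ≈ 3.44

3.44


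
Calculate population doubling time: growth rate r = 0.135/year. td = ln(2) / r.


td = ln(2) / 0.135 = 0.693147 / 0.135 = 5.13442 ≈ 5.1 years

5.1 years


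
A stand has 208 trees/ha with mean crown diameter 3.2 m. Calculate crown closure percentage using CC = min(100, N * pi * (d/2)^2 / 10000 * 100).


(d/2)^2 = (3.2/2)^2 = 1.6^2 = 2.56
Crown area = 3.141593 * 2.56 = 8.04248 m^2
N * area / 10000 * 100 = 208 * 8.04248 / 10000 * 100 = 16.7284
CC = min(100, 16.7284) = 16.7284 ≈ 16.7%

16.7%


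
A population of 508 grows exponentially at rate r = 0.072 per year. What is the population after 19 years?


r*t = 0.072 * 19 = 1.368
exp(1.368) = 3.92749
N = 508 * 3.92749 = 1995.16 ≈ 1995

1995


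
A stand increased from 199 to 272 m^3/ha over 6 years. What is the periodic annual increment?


PAI = (V2 - V1) / period = (272 - 199) / 6 = 73 / 6 = 12.1667 ≈ 12.17 m^3/ha/yr

12.17 m^3/ha/yr


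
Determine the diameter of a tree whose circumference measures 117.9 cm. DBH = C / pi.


DBH = C / pi = 117.9 / 3.141593 = 37.5287 ≈ 37.53 cm

37.53 cm


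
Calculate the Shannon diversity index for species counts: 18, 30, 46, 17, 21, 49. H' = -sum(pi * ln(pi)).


Total N = 18 + 30 + 46 + 17 + 21 + 49 = 181
Per-species terms:
  p = 18/181 = 0.099448; ln(p) = -2.308120; p*ln(p) = 0.099448 * (-2.308120) = -0.229538
  p = 30/181 = 0.165746; ln(p) = -1.797299; p*ln(p) = 0.165746 * (-1.797299) = -0.297895
  p = 46/181 = 0.254144; ln(p) = -1.369854; p*ln(p) = 0.254144 * (-1.369854) = -0.348140
  p = 17/181 = 0.093923; ln(p) = -2.365280; p*ln(p) = 0.093923 * (-2.365280) = -0.222154
  p = 21/181 = 0.116022; ln(p) = -2.153975; p*ln(p) = 0.116022 * (-2.153975) = -0.249908
  p = 49/181 = 0.270718; ln(p) = -1.306678; p*ln(p) = 0.270718 * (-1.306678) = -0.353741
sum(p*ln(p)) = (-0.229538) + (-0.297895) + (-0.348140) + (-0.222154) + (-0.249908) + (-0.353741) = -1.701376
H' = -(-1.701376) = 1.701376 ≈ 1.7014

1.7014


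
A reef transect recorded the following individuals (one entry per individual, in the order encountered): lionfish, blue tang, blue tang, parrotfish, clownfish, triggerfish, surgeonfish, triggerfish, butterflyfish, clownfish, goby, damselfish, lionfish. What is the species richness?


Total individuals logged = 13
Distinct species (count of individuals): lionfish (2), blue tang (2), parrotfish (1), clownfish (2), triggerfish (2), surgeonfish (1), butterflyfish (1), goby (1), damselfish (1)
Species richness = number of distinct species = 9

9


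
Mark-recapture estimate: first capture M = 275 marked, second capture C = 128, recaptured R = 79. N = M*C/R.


N = M * C / R = 275 * 128 / 79 = 35200 / 79 = 445.57 ≈ 446

446 individuals


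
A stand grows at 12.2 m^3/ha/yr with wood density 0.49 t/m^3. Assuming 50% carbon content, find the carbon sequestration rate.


C = 12.2 * 0.49 * 0.5 = 2.989 ≈ 2.99 t C/ha/yr

2.99 t C/ha/yr


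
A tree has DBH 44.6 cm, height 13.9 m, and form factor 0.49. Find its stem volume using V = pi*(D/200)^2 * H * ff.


(D/200)^2 = (44.6/200)^2 = 0.223^2 = 0.049729
BA = 3.141593 * 0.049729 = 0.156228 m^2
V = 0.156228 * 13.9 * 0.49 = 1.06407 ≈ 1.064 m^3

1.064 m^3


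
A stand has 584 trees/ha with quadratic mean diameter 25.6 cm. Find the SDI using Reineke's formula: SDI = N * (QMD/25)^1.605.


QMD/25 = 25.6/25 = 1.024
(1.024)^1.605 = exp(1.605 * ln(1.024)) = exp(1.605 * 0.0237165) = exp(0.0380650) = 1.03880
SDI = 584 * 1.03880 = 606.659 ≈ 607

607


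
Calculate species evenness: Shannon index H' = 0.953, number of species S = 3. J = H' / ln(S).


ln(3) = 1.09861
J = H' / ln(S) = 0.953 / 1.09861 = 0.867460 ≈ 0.8675

0.8675


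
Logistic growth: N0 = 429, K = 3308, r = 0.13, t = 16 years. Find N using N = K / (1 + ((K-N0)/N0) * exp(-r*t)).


(K - N0)/N0 = (3308 - 429)/429 = 2879/429 = 6.71096
r*t = 0.13 * 16 = 2.08; exp(-2.08) = 0.124930
6.71096 * 0.124930 = 0.838400
1 + 0.838400 = 1.83840
N = 3308 / 1.83840 = 1799.39 ≈ 1799

1799


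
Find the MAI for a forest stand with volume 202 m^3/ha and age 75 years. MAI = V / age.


MAI = 202 / 75 = 2.6933 ≈ 2.69 m^3/ha/yr

2.69 m^3/ha/yr


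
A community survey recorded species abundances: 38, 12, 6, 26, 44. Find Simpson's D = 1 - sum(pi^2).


Total N = 38 + 12 + 6 + 26 + 44 = 126
Per-species terms:
  p = 38/126 = 0.301587; p^2 = 0.301587^2 = 0.090955
  p = 12/126 = 0.095238; p^2 = 0.095238^2 = 0.009070
  p = 6/126 = 0.047619; p^2 = 0.047619^2 = 0.002268
  p = 26/126 = 0.206349; p^2 = 0.206349^2 = 0.042580
  p = 44/126 = 0.349206; p^2 = 0.349206^2 = 0.121945
sum(p^2) = 0.090955 + 0.009070 + 0.002268 + 0.042580 + 0.121945 = 0.266818
D = 1 - 0.266818 = 0.733182 ≈ 0.7332

0.7332


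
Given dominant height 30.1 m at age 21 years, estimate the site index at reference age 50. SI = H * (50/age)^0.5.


50/21 = 2.38095
(2.38095)^0.5 = 1.54303
SI = 30.1 * 1.54303 = 46.4452 ≈ 46.4 m

46.4 m


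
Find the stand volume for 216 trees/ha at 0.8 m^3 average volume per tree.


V_stand = 216 * 0.8 = 172.8 m^3/ha

172.8 m^3/ha


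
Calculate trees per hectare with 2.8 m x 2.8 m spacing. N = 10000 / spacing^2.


N = 10000 / 2.8^2 = 10000 / 7.84 = 1275.51 ≈ 1276 trees/ha

1276 trees/ha


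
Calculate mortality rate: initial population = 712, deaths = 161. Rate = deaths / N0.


Mortality rate = 161 / 712 = 0.226124 ≈ 0.2261

0.2261


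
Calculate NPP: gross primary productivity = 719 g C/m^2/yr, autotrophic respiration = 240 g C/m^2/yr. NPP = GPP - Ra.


NPP = GPP - Ra = 719 - 240 = 479 g C/m^2/yr

479 g C/m^2/yr


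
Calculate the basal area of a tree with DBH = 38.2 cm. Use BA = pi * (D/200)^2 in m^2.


D/200 = 38.2/200 = 0.191 m
(D/200)^2 = 0.191^2 = 0.036481
BA = 3.141593 * 0.036481 = 0.114608 ≈ 0.1146 m^2

0.1146 m^2


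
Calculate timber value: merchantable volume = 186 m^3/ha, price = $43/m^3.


Value = 186 * 43 = $7998/ha

$7998/ha


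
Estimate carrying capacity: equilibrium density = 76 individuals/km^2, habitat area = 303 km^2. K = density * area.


K = 76 * 303 = 23028 individuals

23028 individuals


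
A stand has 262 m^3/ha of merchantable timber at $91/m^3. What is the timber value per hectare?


Value = 262 * 91 = $23842/ha

$23842/ha


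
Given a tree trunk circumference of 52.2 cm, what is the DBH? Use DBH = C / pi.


DBH = C / pi = 52.2 / 3.141593 = 16.6158 ≈ 16.62 cm

16.62 cm


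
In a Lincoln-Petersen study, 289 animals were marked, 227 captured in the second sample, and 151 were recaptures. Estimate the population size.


N = M * C / R = 289 * 227 / 151 = 65603 / 151 = 434.46 ≈ 434

434 individuals


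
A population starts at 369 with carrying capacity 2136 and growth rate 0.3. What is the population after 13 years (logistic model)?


(K - N0)/N0 = (2136 - 369)/369 = 1767/369 = 4.78862
r*t = 0.3 * 13 = 3.9; exp(-3.9) = 0.0202419
4.78862 * 0.0202419 = 0.0969308
1 + 0.0969308 = 1.09693
N = 2136 / 1.09693 = 1947.25 ≈ 1947

1947


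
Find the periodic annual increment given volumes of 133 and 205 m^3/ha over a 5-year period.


PAI = (V2 - V1) / period = (205 - 133) / 5 = 72 / 5 = 14.40 m^3/ha/yr

14.40 m^3/ha/yr


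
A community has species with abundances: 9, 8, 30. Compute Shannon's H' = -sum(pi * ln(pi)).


Total N = 9 + 8 + 30 = 47
Per-species terms:
  p = 9/47 = 0.191489; ln(p) = -1.652925; p*ln(p) = 0.191489 * (-1.652925) = -0.316517
  p = 8/47 = 0.170213; ln(p) = -1.770705; p*ln(p) = 0.170213 * (-1.770705) = -0.301397
  p = 30/47 = 0.638298; ln(p) = -0.448950; p*ln(p) = 0.638298 * (-0.448950) = -0.286564
sum(p*ln(p)) = (-0.316517) + (-0.301397) + (-0.286564) = -0.904478
H' = -(-0.904478) = 0.904478 ≈ 0.9045

0.9045


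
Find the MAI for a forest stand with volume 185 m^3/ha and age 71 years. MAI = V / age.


MAI = 185 / 71 = 2.6056 ≈ 2.61 m^3/ha/yr

2.61 m^3/ha/yr


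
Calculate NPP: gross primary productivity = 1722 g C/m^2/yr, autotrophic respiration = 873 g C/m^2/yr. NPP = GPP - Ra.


NPP = GPP - Ra = 1722 - 873 = 849 g C/m^2/yr

849 g C/m^2/yr


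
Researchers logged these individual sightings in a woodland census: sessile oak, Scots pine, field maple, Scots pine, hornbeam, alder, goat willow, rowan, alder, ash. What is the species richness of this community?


Total individuals logged = 10
Distinct species (count of individuals): sessile oak (1), Scots pine (2), field maple (1), hornbeam (1), alder (2), goat willow (1), rowan (1), ash (1)
Species richness = number of distinct species = 8

8


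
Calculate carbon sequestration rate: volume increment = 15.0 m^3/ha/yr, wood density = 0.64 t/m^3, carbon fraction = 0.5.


C = 15.0 * 0.64 * 0.5 = 4.80 t C/ha/yr

4.80 t C/ha/yr


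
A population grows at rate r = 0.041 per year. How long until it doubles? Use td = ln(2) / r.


td = ln(2) / 0.041 = 0.693147 / 0.041 = 16.9060 ≈ 16.9 years

16.9 years


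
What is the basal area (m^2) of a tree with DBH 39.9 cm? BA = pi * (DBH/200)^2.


D/200 = 39.9/200 = 0.1995 m
(D/200)^2 = 0.1995^2 = 0.03980025
BA = 3.141593 * 0.03980025 = 0.125036 ≈ 0.1250 m^2

0.1250 m^2


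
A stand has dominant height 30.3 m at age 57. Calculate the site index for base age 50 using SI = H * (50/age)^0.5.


50/57 = 0.877193
(0.877193)^0.5 = 0.936586
SI = 30.3 * 0.936586 = 28.3786 ≈ 28.4 m

28.4 m


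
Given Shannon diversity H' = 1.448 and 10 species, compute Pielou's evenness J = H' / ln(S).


ln(10) = 2.30259
J = H' / ln(S) = 1.448 / 2.30259 = 0.628857 ≈ 0.6289

0.6289


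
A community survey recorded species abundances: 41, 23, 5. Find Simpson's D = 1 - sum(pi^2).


Total N = 41 + 23 + 5 = 69
Per-species terms:
  p = 41/69 = 0.594203; p^2 = 0.594203^2 = 0.353077
  p = 23/69 = 0.333333; p^2 = 0.333333^2 = 0.111111
  p = 5/69 = 0.072464; p^2 = 0.072464^2 = 0.005251
sum(p^2) = 0.353077 + 0.111111 + 0.005251 = 0.469439
D = 1 - 0.469439 = 0.530561 ≈ 0.5306

0.5306


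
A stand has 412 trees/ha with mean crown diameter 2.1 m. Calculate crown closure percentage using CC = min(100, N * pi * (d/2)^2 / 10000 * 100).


(d/2)^2 = (2.1/2)^2 = 1.05^2 = 1.1025
Crown area = 3.141593 * 1.1025 = 3.46361 m^2
N * area / 10000 * 100 = 412 * 3.46361 / 10000 * 100 = 14.2701
CC = min(100, 14.2701) = 14.2701 ≈ 14.3%

14.3%


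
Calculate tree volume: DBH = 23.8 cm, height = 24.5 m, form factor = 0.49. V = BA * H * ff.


(D/200)^2 = (23.8/200)^2 = 0.119^2 = 0.014161
BA = 3.141593 * 0.014161 = 0.0444881 m^2
V = 0.0444881 * 24.5 * 0.49 = 0.534080 ≈ 0.534 m^3

0.534 m^3


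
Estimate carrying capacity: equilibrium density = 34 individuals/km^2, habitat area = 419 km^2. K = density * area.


K = 34 * 419 = 14246 individuals

14246 individuals


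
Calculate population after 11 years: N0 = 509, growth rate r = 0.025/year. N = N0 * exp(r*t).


r*t = 0.025 * 11 = 0.275
exp(0.275) = 1.31653
N = 509 * 1.31653 = 670.114 ≈ 670

670


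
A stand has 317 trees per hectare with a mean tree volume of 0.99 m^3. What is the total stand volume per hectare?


V_stand = 317 * 0.99 = 313.83 ≈ 313.8 m^3/ha

313.8 m^3/ha


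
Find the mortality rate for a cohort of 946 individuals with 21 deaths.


Mortality rate = 21 / 946 = 0.022199 ≈ 0.0222

0.0222


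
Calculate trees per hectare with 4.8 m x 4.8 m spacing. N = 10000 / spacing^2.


N = 10000 / 4.8^2 = 10000 / 23.04 = 434.028 ≈ 434 trees/ha

434 trees/ha


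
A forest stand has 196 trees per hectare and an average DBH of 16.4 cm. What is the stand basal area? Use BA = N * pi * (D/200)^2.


(D/200)^2 = (16.4/200)^2 = 0.082^2 = 0.006724
Individual BA = 3.141593 * 0.006724 = 0.0211241 m^2
Stand BA = 196 * 0.0211241 = 4.14032 ≈ 4.14 m^2/ha

4.14 m^2/ha


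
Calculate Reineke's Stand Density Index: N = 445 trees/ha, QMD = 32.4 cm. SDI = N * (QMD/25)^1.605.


QMD/25 = 32.4/25 = 1.296
(1.296)^1.605 = exp(1.605 * ln(1.296)) = exp(1.605 * 0.259283) = exp(0.416149) = 1.51611
SDI = 445 * 1.51611 = 674.669 ≈ 675

675


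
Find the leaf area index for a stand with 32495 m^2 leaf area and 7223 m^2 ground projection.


LAI = 32495 / 7223 = 4.4988 ≈ 4.50

4.50


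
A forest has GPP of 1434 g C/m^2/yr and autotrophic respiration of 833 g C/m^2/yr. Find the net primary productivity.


NPP = GPP - Ra = 1434 - 833 = 601 g C/m^2/yr

601 g C/m^2/yr


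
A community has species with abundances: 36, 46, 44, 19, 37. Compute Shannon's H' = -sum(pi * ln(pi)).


Total N = 36 + 46 + 44 + 19 + 37 = 182
Per-species terms:
  p = 36/182 = 0.197802; ln(p) = -1.620489; p*ln(p) = 0.197802 * (-1.620489) = -0.320536
  p = 46/182 = 0.252747; ln(p) = -1.375366; p*ln(p) = 0.252747 * (-1.375366) = -0.347620
  p = 44/182 = 0.241758; ln(p) = -1.419818; p*ln(p) = 0.241758 * (-1.419818) = -0.343252
  p = 19/182 = 0.104396; ln(p) = -2.259564; p*ln(p) = 0.104396 * (-2.259564) = -0.235889
  p = 37/182 = 0.203297; ln(p) = -1.593087; p*ln(p) = 0.203297 * (-1.593087) = -0.323870
sum(p*ln(p)) = (-0.320536) + (-0.347620) + (-0.343252) + (-0.235889) + (-0.323870) = -1.571167
H' = -(-1.571167) = 1.571167 ≈ 1.5712

1.5712


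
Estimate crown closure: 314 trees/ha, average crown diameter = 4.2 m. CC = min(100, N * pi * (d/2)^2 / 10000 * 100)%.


(d/2)^2 = (4.2/2)^2 = 2.1^2 = 4.41
Crown area = 3.141593 * 4.41 = 13.8544 m^2
N * area / 10000 * 100 = 314 * 13.8544 / 10000 * 100 = 43.5028
CC = min(100, 43.5028) = 43.5028 ≈ 43.5%

43.5%


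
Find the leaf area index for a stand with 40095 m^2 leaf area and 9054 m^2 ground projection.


LAI = 40095 / 9054 = 4.4284 ≈ 4.43

4.43


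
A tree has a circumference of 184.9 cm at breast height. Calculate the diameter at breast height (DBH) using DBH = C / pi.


DBH = C / pi = 184.9 / 3.141593 = 58.8555 ≈ 58.86 cm

58.86 cm


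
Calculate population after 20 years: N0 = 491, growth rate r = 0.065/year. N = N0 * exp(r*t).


r*t = 0.065 * 20 = 1.3
exp(1.3) = 3.66930
N = 491 * 3.66930 = 1801.63 ≈ 1802

1802


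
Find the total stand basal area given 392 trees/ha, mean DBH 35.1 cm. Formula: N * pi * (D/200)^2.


(D/200)^2 = (35.1/200)^2 = 0.1755^2 = 0.03080025
Individual BA = 3.141593 * 0.03080025 = 0.0967618 m^2
Stand BA = 392 * 0.0967618 = 37.9306 ≈ 37.93 m^2/ha

37.93 m^2/ha


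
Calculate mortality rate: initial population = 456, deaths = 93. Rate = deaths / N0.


Mortality rate = 93 / 456 = 0.203947 ≈ 0.2039

0.2039


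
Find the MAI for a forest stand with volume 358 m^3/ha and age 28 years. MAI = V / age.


MAI = 358 / 28 = 12.7857 ≈ 12.79 m^3/ha/yr

12.79 m^3/ha/yr


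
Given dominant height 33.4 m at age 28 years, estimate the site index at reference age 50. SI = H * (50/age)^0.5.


50/28 = 1.78571
(1.78571)^0.5 = 1.33630
SI = 33.4 * 1.33630 = 44.6324 ≈ 44.6 m

44.6 m


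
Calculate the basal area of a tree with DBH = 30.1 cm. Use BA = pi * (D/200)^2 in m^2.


D/200 = 30.1/200 = 0.1505 m
(D/200)^2 = 0.1505^2 = 0.02265025
BA = 3.141593 * 0.02265025 = 0.0711579 ≈ 0.0712 m^2

0.0712 m^2


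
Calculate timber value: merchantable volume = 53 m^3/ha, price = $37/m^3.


Value = 53 * 37 = $1961/ha

$1961/ha


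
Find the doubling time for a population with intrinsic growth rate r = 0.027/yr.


td = ln(2) / 0.027 = 0.693147 / 0.027 = 25.6721 ≈ 25.7 years

25.7 years


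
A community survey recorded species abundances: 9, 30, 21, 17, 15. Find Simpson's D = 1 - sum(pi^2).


Total N = 9 + 30 + 21 + 17 + 15 = 92
Per-species terms:
  p = 9/92 = 0.097826; p^2 = 0.097826^2 = 0.009570
  p = 30/92 = 0.326087; p^2 = 0.326087^2 = 0.106333
  p = 21/92 = 0.228261; p^2 = 0.228261^2 = 0.052103
  p = 17/92 = 0.184783; p^2 = 0.184783^2 = 0.034145
  p = 15/92 = 0.163043; p^2 = 0.163043^2 = 0.026583
sum(p^2) = 0.009570 + 0.106333 + 0.052103 + 0.034145 + 0.026583 = 0.228734
D = 1 - 0.228734 = 0.771266 ≈ 0.7713

0.7713


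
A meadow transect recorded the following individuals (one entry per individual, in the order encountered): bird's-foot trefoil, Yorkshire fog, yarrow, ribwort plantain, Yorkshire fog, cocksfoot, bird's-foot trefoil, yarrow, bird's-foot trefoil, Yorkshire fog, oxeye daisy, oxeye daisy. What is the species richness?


Total individuals logged = 12
Distinct species (count of individuals): bird's-foot trefoil (3), Yorkshire fog (3), yarrow (2), ribwort plantain (1), cocksfoot (1), oxeye daisy (2)
Species richness = number of distinct species = 6

6


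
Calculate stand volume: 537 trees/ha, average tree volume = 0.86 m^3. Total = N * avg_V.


V_stand = 537 * 0.86 = 461.82 ≈ 461.8 m^3/ha

461.8 m^3/ha


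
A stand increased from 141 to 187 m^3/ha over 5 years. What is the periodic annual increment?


PAI = (V2 - V1) / period = (187 - 141) / 5 = 46 / 5 = 9.20 m^3/ha/yr

9.20 m^3/ha/yr


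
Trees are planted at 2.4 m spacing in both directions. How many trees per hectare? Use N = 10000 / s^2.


N = 10000 / 2.4^2 = 10000 / 5.76 = 1736.11 ≈ 1736 trees/ha

1736 trees/ha


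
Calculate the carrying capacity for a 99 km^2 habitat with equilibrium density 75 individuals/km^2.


K = 75 * 99 = 7425 individuals

7425 individuals


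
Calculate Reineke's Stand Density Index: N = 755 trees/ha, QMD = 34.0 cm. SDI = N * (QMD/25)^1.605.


QMD/25 = 34.0/25 = 1.36
(1.36)^1.605 = exp(1.605 * ln(1.36)) = exp(1.605 * 0.307485) = exp(0.493513) = 1.63806
SDI = 755 * 1.63806 = 1236.74 ≈ 1237

1237


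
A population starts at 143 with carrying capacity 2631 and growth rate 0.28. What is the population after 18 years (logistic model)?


(K - N0)/N0 = (2631 - 143)/143 = 2488/143 = 17.3986
r*t = 0.28 * 18 = 5.04; exp(-5.04) = 0.00647375
17.3986 * 0.00647375 = 0.112634
1 + 0.112634 = 1.11263
N = 2631 / 1.11263 = 2364.67 ≈ 2365

2365


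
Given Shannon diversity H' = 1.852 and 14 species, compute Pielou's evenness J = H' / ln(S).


ln(14) = 2.63906
J = H' / ln(S) = 1.852 / 2.63906 = 0.701765 ≈ 0.7018

0.7018


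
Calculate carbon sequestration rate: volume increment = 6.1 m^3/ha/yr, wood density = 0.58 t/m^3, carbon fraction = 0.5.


C = 6.1 * 0.58 * 0.5 = 1.769 ≈ 1.77 t C/ha/yr

1.77 t C/ha/yr


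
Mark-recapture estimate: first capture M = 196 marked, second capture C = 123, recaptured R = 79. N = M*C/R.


N = M * C / R = 196 * 123 / 79 = 24108 / 79 = 305.16 ≈ 305

305 individuals


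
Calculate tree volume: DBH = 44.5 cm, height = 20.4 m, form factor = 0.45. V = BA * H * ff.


(D/200)^2 = (44.5/200)^2 = 0.2225^2 = 0.04950625
BA = 3.141593 * 0.04950625 = 0.155528 m^2
V = 0.155528 * 20.4 * 0.45 = 1.42775 ≈ 1.428 m^3

1.428 m^3


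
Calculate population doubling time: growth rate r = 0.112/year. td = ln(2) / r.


td = ln(2) / 0.112 = 0.693147 / 0.112 = 6.18881 ≈ 6.2 years

6.2 years


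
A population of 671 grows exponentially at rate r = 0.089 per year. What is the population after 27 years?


r*t = 0.089 * 27 = 2.403
exp(2.403) = 11.0563
N = 671 * 11.0563 = 7418.78 ≈ 7419

7419


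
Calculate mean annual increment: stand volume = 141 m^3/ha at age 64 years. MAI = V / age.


MAI = 141 / 64 = 2.2031 ≈ 2.20 m^3/ha/yr

2.20 m^3/ha/yr


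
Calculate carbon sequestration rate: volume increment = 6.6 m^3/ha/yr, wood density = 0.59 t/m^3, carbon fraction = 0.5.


C = 6.6 * 0.59 * 0.5 = 1.947 ≈ 1.95 t C/ha/yr

1.95 t C/ha/yr


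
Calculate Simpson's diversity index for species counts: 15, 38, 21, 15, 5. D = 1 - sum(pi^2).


Total N = 15 + 38 + 21 + 15 + 5 = 94
Per-species terms:
  p = 15/94 = 0.159574; p^2 = 0.159574^2 = 0.025464
  p = 38/94 = 0.404255; p^2 = 0.404255^2 = 0.163422
  p = 21/94 = 0.223404; p^2 = 0.223404^2 = 0.049909
  p = 15/94 = 0.159574; p^2 = 0.159574^2 = 0.025464
  p = 5/94 = 0.053191; p^2 = 0.053191^2 = 0.002829
sum(p^2) = 0.025464 + 0.163422 + 0.049909 + 0.025464 + 0.002829 = 0.267088
D = 1 - 0.267088 = 0.732912 ≈ 0.7329

0.7329


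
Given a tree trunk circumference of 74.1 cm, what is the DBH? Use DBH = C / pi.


DBH = C / pi = 74.1 / 3.141593 = 23.5868 ≈ 23.59 cm

23.59 cm


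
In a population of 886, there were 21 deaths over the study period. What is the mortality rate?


Mortality rate = 21 / 886 = 0.023702 ≈ 0.0237

0.0237


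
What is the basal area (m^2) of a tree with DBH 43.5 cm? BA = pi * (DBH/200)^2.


D/200 = 43.5/200 = 0.2175 m
(D/200)^2 = 0.2175^2 = 0.04730625
BA = 3.141593 * 0.04730625 = 0.148617 ≈ 0.1486 m^2

0.1486 m^2


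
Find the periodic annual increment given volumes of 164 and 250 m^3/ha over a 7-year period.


PAI = (V2 - V1) / period = (250 - 164) / 7 = 86 / 7 = 12.2857 ≈ 12.29 m^3/ha/yr

12.29 m^3/ha/yr


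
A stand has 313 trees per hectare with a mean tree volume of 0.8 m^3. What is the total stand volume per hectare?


V_stand = 313 * 0.8 = 250.4 m^3/ha

250.4 m^3/ha


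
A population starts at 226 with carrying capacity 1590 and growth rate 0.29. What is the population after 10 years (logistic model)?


(K - N0)/N0 = (1590 - 226)/226 = 1364/226 = 6.03540
r*t = 0.29 * 10 = 2.9; exp(-2.9) = 0.0550232
6.03540 * 0.0550232 = 0.332087
1 + 0.332087 = 1.33209
N = 1590 / 1.33209 = 1193.61 ≈ 1194

1194


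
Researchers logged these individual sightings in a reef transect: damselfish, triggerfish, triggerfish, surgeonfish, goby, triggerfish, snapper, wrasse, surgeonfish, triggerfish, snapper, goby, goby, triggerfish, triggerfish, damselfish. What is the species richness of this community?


Total individuals logged = 16
Distinct species (count of individuals): damselfish (2), triggerfish (6), surgeonfish (2), goby (3), snapper (2), wrasse (1)
Species richness = number of distinct species = 6

6


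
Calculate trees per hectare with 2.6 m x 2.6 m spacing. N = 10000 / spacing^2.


N = 10000 / 2.6^2 = 10000 / 6.76 = 1479.29 ≈ 1479 trees/ha

1479 trees/ha


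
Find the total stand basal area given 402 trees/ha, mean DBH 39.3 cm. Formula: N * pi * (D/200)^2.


(D/200)^2 = (39.3/200)^2 = 0.1965^2 = 0.03861225
Individual BA = 3.141593 * 0.03861225 = 0.121304 m^2
Stand BA = 402 * 0.121304 = 48.7642 ≈ 48.76 m^2/ha

48.76 m^2/ha


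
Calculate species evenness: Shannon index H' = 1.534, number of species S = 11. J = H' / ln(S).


ln(11) = 2.39790
J = H' / ln(S) = 1.534 / 2.39790 = 0.639726 ≈ 0.6397

0.6397


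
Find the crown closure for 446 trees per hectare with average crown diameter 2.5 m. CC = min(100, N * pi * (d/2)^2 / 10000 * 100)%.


(d/2)^2 = (2.5/2)^2 = 1.25^2 = 1.5625
Crown area = 3.141593 * 1.5625 = 4.90874 m^2
N * area / 10000 * 100 = 446 * 4.90874 / 10000 * 100 = 21.8930
CC = min(100, 21.8930) = 21.8930 ≈ 21.9%

21.9%


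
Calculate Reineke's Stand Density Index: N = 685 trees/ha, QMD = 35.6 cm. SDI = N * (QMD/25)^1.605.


QMD/25 = 35.6/25 = 1.424
(1.424)^1.605 = exp(1.605 * ln(1.424)) = exp(1.605 * 0.353470) = exp(0.567319) = 1.76353
SDI = 685 * 1.76353 = 1208.02 ≈ 1208

1208


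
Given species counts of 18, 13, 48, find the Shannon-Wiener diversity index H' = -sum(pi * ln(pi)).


Total N = 18 + 13 + 48 = 79
Per-species terms:
  p = 18/79 = 0.227848; ln(p) = -1.479077; p*ln(p) = 0.227848 * (-1.479077) = -0.337005
  p = 13/79 = 0.164557; ln(p) = -1.804498; p*ln(p) = 0.164557 * (-1.804498) = -0.296943
  p = 48/79 = 0.607595; ln(p) = -0.498247; p*ln(p) = 0.607595 * (-0.498247) = -0.302732
sum(p*ln(p)) = (-0.337005) + (-0.296943) + (-0.302732) = -0.936680
H' = -(-0.936680) = 0.936680 ≈ 0.9367

0.9367


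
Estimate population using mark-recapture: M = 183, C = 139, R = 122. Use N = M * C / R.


N = M * C / R = 183 * 139 / 122 = 25437 / 122 = 208.50 ≈ 209

209 individuals


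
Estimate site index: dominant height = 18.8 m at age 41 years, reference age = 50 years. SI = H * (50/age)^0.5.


50/41 = 1.21951
(1.21951)^0.5 = 1.10431
SI = 18.8 * 1.10431 = 20.7610 ≈ 20.8 m

20.8 m


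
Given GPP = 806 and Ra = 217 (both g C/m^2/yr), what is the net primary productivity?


NPP = GPP - Ra = 806 - 217 = 589 g C/m^2/yr

589 g C/m^2/yr


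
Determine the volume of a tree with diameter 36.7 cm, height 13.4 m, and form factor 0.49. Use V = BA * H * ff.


(D/200)^2 = (36.7/200)^2 = 0.1835^2 = 0.03367225
BA = 3.141593 * 0.03367225 = 0.105785 m^2
V = 0.105785 * 13.4 * 0.49 = 0.694584 ≈ 0.695 m^3

0.695 m^3


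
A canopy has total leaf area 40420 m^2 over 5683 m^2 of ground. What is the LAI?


LAI = 40420 / 5683 = 7.1124 ≈ 7.11

7.11


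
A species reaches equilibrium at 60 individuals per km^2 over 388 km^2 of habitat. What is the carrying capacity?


K = 60 * 388 = 23280 individuals

23280 individuals


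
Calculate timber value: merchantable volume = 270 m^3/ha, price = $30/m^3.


Value = 270 * 30 = $8100/ha

$8100/ha


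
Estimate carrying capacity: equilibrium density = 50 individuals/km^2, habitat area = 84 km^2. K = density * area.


K = 50 * 84 = 4200 individuals

4200 individuals


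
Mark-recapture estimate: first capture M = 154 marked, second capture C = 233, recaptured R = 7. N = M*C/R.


N = M * C / R = 154 * 233 / 7 = 35882 / 7 = 5126

5126 individuals


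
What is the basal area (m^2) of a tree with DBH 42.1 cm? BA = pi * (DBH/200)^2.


D/200 = 42.1/200 = 0.2105 m
(D/200)^2 = 0.2105^2 = 0.04431025
BA = 3.141593 * 0.04431025 = 0.139205 ≈ 0.1392 m^2

0.1392 m^2


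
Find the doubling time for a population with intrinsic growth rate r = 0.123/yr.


td = ln(2) / 0.123 = 0.693147 / 0.123 = 5.63534 ≈ 5.6 years

5.6 years


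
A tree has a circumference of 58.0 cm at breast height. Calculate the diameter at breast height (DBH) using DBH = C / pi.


DBH = C / pi = 58.0 / 3.141593 = 18.4620 ≈ 18.46 cm

18.46 cm


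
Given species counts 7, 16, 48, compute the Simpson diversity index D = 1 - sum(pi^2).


Total N = 7 + 16 + 48 = 71
Per-species terms:
  p = 7/71 = 0.098592; p^2 = 0.098592^2 = 0.009720
  p = 16/71 = 0.225352; p^2 = 0.225352^2 = 0.050784
  p = 48/71 = 0.676056; p^2 = 0.676056^2 = 0.457052
sum(p^2) = 0.009720 + 0.050784 + 0.457052 = 0.517556
D = 1 - 0.517556 = 0.482444 ≈ 0.4824

0.4824


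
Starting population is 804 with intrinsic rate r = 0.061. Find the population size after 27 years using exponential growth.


r*t = 0.061 * 27 = 1.647
exp(1.647) = 5.19138
N = 804 * 5.19138 = 4173.87 ≈ 4174

4174


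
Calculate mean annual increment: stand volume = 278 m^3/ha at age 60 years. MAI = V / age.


MAI = 278 / 60 = 4.6333 ≈ 4.63 m^3/ha/yr

4.63 m^3/ha/yr


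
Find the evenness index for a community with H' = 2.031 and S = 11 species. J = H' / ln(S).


ln(11) = 2.39790
J = H' / ln(S) = 2.031 / 2.39790 = 0.846991 ≈ 0.8470

0.8470


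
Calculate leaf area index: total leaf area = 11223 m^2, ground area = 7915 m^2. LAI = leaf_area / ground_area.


LAI = 11223 / 7915 = 1.4179 ≈ 1.42

1.42


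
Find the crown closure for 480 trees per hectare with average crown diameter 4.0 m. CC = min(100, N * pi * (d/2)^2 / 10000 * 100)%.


(d/2)^2 = (4.0/2)^2 = 2^2 = 4
Crown area = 3.141593 * 4 = 12.5664 m^2
N * area / 10000 * 100 = 480 * 12.5664 / 10000 * 100 = 60.3187
CC = min(100, 60.3187) = 60.3187 ≈ 60.3%

60.3%


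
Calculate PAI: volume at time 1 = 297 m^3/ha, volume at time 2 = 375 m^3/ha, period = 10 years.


PAI = (V2 - V1) / period = (375 - 297) / 10 = 78 / 10 = 7.80 m^3/ha/yr

7.80 m^3/ha/yr


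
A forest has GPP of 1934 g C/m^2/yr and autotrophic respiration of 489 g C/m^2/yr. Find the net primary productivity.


NPP = GPP - Ra = 1934 - 489 = 1445 g C/m^2/yr

1445 g C/m^2/yr


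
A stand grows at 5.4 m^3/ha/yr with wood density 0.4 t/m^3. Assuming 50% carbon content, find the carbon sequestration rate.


C = 5.4 * 0.4 * 0.5 = 1.08 t C/ha/yr

1.08 t C/ha/yr


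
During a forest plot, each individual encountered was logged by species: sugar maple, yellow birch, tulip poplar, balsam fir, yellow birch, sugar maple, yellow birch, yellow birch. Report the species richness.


Total individuals logged = 8
Distinct species (count of individuals): sugar maple (2), yellow birch (4), tulip poplar (1), balsam fir (1)
Species richness = number of distinct species = 4

4


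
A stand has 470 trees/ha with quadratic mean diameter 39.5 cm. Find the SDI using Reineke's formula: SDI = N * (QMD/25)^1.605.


QMD/25 = 39.5/25 = 1.58
(1.58)^1.605 = exp(1.605 * ln(1.58)) = exp(1.605 * 0.457425) = exp(0.734167) = 2.08375
SDI = 470 * 2.08375 = 979.363 ≈ 979

979


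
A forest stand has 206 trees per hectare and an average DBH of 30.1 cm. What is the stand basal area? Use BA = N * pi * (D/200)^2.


(D/200)^2 = (30.1/200)^2 = 0.1505^2 = 0.02265025
Individual BA = 3.141593 * 0.02265025 = 0.0711579 m^2
Stand BA = 206 * 0.0711579 = 14.6585 ≈ 14.66 m^2/ha

14.66 m^2/ha


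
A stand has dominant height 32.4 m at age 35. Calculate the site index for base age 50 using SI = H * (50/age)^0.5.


50/35 = 1.42857
(1.42857)^0.5 = 1.19523
SI = 32.4 * 1.19523 = 38.7255 ≈ 38.7 m

38.7 m


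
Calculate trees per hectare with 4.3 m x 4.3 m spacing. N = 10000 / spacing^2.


N = 10000 / 4.3^2 = 10000 / 18.49 = 540.833 ≈ 541 trees/ha

541 trees/ha


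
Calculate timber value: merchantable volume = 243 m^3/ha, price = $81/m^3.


Value = 243 * 81 = $19683/ha

$19683/ha


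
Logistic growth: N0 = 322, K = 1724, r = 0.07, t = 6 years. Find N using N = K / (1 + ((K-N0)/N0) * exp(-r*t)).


(K - N0)/N0 = (1724 - 322)/322 = 1402/322 = 4.35404
r*t = 0.07 * 6 = 0.42; exp(-0.42) = 0.657047
4.35404 * 0.657047 = 2.86081
1 + 2.86081 = 3.86081
N = 1724 / 3.86081 = 446.538 ≈ 447

447


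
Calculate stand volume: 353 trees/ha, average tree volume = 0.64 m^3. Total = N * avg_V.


V_stand = 353 * 0.64 = 225.92 ≈ 225.9 m^3/ha

225.9 m^3/ha


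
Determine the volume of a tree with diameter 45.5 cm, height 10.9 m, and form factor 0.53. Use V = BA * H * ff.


(D/200)^2 = (45.5/200)^2 = 0.2275^2 = 0.05175625
BA = 3.141593 * 0.05175625 = 0.162597 m^2
V = 0.162597 * 10.9 * 0.53 = 0.939323 ≈ 0.939 m^3

0.939 m^3


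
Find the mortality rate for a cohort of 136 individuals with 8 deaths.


Mortality rate = 8 / 136 = 0.058824 ≈ 0.0588

0.0588


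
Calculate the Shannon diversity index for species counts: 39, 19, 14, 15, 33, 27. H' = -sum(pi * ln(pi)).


Total N = 39 + 19 + 14 + 15 + 33 + 27 = 147
Per-species terms:
  p = 39/147 = 0.265306; ln(p) = -1.326871; p*ln(p) = 0.265306 * (-1.326871) = -0.352027
  p = 19/147 = 0.129252; ln(p) = -2.045991; p*ln(p) = 0.129252 * (-2.045991) = -0.264448
  p = 14/147 = 0.095238; ln(p) = -2.351376; p*ln(p) = 0.095238 * (-2.351376) = -0.223940
  p = 15/147 = 0.102041; ln(p) = -2.282381; p*ln(p) = 0.102041 * (-2.282381) = -0.232896
  p = 33/147 = 0.224490; ln(p) = -1.493924; p*ln(p) = 0.224490 * (-1.493924) = -0.335371
  p = 27/147 = 0.183673; ln(p) = -1.694598; p*ln(p) = 0.183673 * (-1.694598) = -0.311252
sum(p*ln(p)) = (-0.352027) + (-0.264448) + (-0.223940) + (-0.232896) + (-0.335371) + (-0.311252) = -1.719934
H' = -(-1.719934) = 1.719934 ≈ 1.7199

1.7199


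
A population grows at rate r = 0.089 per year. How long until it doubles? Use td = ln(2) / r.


td = ln(2) / 0.089 = 0.693147 / 0.089 = 7.78817 ≈ 7.8 years

7.8 years


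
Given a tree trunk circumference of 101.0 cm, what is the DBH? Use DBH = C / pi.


DBH = C / pi = 101.0 / 3.141593 = 32.1493 ≈ 32.15 cm

32.15 cm


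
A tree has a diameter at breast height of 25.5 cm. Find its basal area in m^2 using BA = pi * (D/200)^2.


D/200 = 25.5/200 = 0.1275 m
(D/200)^2 = 0.1275^2 = 0.01625625
BA = 3.141593 * 0.01625625 = 0.0510705 ≈ 0.0511 m^2

0.0511 m^2


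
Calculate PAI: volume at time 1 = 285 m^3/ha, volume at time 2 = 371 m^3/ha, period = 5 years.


PAI = (V2 - V1) / period = (371 - 285) / 5 = 86 / 5 = 17.20 m^3/ha/yr

17.20 m^3/ha/yr


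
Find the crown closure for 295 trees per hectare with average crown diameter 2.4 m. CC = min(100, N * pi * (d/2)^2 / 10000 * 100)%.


(d/2)^2 = (2.4/2)^2 = 1.2^2 = 1.44
Crown area = 3.141593 * 1.44 = 4.52389 m^2
N * area / 10000 * 100 = 295 * 4.52389 / 10000 * 100 = 13.3455
CC = min(100, 13.3455) = 13.3455 ≈ 13.3%

13.3%


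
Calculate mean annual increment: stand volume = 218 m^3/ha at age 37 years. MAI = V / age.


MAI = 218 / 37 = 5.8919 ≈ 5.89 m^3/ha/yr

5.89 m^3/ha/yr


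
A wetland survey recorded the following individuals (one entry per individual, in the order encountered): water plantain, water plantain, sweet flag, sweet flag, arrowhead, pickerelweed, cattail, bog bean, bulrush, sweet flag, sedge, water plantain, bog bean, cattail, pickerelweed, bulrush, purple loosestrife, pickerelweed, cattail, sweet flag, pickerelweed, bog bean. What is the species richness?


Total individuals logged = 22
Distinct species (count of individuals): water plantain (3), sweet flag (4), arrowhead (1), pickerelweed (4), cattail (3), bog bean (3), bulrush (2), sedge (1), purple loosestrife (1)
Species richness = number of distinct species = 9

9


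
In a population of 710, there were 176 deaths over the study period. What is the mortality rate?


Mortality rate = 176 / 710 = 0.247887 ≈ 0.2479

0.2479


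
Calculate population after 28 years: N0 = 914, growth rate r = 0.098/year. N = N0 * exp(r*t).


r*t = 0.098 * 28 = 2.744
exp(2.744) = 15.5491
N = 914 * 15.5491 = 14211.9 ≈ 14212

14212


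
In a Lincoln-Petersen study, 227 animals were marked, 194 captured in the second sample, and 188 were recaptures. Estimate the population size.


N = M * C / R = 227 * 194 / 188 = 44038 / 188 = 234.24 ≈ 234

234 individuals


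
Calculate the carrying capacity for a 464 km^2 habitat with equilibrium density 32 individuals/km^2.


K = 32 * 464 = 14848 individuals

14848 individuals


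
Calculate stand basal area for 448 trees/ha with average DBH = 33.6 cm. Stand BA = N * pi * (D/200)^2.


(D/200)^2 = (33.6/200)^2 = 0.168^2 = 0.028224
Individual BA = 3.141593 * 0.028224 = 0.0886683 m^2
Stand BA = 448 * 0.0886683 = 39.7234 ≈ 39.72 m^2/ha

39.72 m^2/ha
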